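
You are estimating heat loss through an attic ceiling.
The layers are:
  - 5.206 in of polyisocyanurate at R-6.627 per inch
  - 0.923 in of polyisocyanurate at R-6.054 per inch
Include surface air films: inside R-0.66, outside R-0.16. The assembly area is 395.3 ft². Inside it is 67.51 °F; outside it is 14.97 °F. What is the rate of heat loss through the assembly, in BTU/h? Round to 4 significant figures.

5.206 × 6.627 = 34.5
0.923 × 6.054 = 5.5878
R_total = 0.66 + 34.5 + 5.5878 + 0.16 = 40.908 ft²·°F·h/BTU
Q = A·ΔT/R = 395.3 × (67.51 − 14.97) / 40.908 = 507.7 BTU/h

507.7 BTU/h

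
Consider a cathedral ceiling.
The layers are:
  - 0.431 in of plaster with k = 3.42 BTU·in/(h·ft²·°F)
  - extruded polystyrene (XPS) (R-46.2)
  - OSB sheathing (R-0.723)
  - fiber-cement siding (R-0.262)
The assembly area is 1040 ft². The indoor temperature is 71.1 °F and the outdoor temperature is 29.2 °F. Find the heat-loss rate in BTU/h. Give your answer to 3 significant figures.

921 BTU/h

0.431/3.42 = 0.126
R_total = 0.126 + 46.2 + 0.723 + 0.262 = 47.31 ft²·°F·h/BTU
Q = A·ΔT/R = 1040 × (71.1 − 29.2) / 47.31 = 921.1 BTU/h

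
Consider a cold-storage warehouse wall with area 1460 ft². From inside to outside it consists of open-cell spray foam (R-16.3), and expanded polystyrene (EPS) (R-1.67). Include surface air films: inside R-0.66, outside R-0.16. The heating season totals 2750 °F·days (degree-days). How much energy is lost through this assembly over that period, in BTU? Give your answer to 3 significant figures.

R_total = 0.66 + 16.3 + 1.67 + 0.16 = 18.79 ft²·°F·h/BTU
E = A × HDD × 24 / R = 1460 × 2750 × 24 / 18.79 = 5128000 BTU

5130000 BTU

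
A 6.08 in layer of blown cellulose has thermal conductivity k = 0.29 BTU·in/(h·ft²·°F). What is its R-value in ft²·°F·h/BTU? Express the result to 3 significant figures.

R = L/k = 6.08/0.29 = 20.97 ft²·°F·h/BTU

21.0 ft²·°F·h/BTU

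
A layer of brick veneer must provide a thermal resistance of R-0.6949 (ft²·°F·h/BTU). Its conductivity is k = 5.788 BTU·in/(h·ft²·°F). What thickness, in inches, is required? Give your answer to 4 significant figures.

L = R × k = 0.6949 × 5.788 = 4.0221 in

4.022 in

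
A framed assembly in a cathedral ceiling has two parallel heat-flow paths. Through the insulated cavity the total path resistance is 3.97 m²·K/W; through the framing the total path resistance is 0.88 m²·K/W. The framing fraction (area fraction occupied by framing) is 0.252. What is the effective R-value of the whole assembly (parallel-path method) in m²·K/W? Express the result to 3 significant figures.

2.11 m²·K/W

U_eff = 0.748/3.97 + 0.252/0.88 = 0.1884 + 0.2864 = 0.4748
R_eff = 1/U_eff = 2.106 m²·K/W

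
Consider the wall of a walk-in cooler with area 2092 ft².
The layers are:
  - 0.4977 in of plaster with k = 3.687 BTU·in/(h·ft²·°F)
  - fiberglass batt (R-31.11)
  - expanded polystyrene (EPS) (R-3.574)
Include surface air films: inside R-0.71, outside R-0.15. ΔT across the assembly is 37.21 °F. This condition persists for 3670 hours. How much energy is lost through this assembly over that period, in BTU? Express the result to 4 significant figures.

0.4977/3.687 = 0.13499
R_total = 0.71 + 0.13499 + 31.11 + 3.574 + 0.15 = 35.679 ft²·°F·h/BTU
Q = 2092 × 37.21 / 35.679 = 2181.8 BTU/h
E = 2181.8 × 3670 = 8007100 BTU

8007000 BTU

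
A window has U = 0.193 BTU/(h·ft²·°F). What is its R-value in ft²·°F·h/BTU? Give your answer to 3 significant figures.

5.18 ft²·°F·h/BTU

R = 1/U = 1/0.193 = 5.181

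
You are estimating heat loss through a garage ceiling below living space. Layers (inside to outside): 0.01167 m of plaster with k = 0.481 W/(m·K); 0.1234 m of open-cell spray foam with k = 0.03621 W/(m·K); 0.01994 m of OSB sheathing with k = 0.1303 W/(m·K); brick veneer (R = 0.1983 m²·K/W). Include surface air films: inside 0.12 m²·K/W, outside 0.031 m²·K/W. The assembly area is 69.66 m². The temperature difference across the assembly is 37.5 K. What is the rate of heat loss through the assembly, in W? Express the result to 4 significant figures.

663.9 W

0.01167/0.481 = 0.024262
0.1234/0.03621 = 3.4079
0.01994/0.1303 = 0.15303
R_total = 0.12 + 0.024262 + 3.4079 + 0.15303 + 0.1983 + 0.031 = 3.9345 m²·K/W
Q = A·ΔT/R = 69.66 × 37.5 / 3.9345 = 663.94 W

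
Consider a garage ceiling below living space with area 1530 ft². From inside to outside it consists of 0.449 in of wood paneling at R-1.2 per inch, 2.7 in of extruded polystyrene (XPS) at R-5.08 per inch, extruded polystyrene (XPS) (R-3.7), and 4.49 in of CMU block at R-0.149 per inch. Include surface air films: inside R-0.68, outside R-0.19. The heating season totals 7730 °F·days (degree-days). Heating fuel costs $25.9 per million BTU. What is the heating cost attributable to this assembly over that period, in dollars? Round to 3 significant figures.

377 dollars

0.449 × 1.2 = 0.5388
2.7 × 5.08 = 13.72
4.49 × 0.149 = 0.669
R_total = 0.68 + 0.5388 + 13.72 + 3.7 + 0.669 + 0.19 = 19.49 ft²·°F·h/BTU
E = A × HDD × 24 / R = 1530 × 7730 × 24 / 19.49 = 14560000 BTU
Cost = 14560000/10⁶ × 25.9 = $377.1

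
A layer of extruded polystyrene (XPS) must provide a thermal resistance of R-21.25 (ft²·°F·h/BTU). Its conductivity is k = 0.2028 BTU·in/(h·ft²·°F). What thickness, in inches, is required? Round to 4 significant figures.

L = R × k = 21.25 × 0.2028 = 4.3095 in

4.309 in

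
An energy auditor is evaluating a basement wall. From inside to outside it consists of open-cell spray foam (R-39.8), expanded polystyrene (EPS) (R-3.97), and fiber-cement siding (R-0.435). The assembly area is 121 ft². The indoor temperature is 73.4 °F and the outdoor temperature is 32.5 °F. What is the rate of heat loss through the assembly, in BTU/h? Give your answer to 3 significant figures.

112 BTU/h

R_total = 39.8 + 3.97 + 0.435 = 44.2 ft²·°F·h/BTU
Q = A·ΔT/R = 121 × (73.4 − 32.5) / 44.2 = 112 BTU/h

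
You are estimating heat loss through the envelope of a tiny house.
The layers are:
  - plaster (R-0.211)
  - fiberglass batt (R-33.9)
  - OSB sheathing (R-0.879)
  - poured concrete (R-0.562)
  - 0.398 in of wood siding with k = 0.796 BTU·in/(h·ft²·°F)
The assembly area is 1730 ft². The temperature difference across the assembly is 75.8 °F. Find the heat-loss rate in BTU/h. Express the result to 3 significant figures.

3640 BTU/h

0.398/0.796 = 0.5
R_total = 0.211 + 33.9 + 0.879 + 0.562 + 0.5 = 36.05 ft²·°F·h/BTU
Q = A·ΔT/R = 1730 × 75.8 / 36.05 = 3637 BTU/h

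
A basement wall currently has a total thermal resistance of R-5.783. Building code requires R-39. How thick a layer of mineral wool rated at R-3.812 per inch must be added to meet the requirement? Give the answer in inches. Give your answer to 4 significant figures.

8.714 in

ΔR = 39 − 5.783 = 33.217 ft²·°F·h/BTU
L = ΔR / (R/in) = 33.217/3.812 = 8.7138 in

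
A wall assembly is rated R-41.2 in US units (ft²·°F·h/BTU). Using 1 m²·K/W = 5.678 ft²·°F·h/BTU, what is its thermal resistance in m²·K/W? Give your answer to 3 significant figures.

R_SI = 41.2/5.678 = 7.256

7.26 m²·K/W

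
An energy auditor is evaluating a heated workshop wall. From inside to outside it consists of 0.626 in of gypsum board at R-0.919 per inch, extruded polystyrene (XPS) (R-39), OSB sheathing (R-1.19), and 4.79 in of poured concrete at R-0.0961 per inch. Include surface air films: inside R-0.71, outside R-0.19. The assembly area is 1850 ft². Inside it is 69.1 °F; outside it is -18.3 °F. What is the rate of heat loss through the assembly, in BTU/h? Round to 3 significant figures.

0.626 × 0.919 = 0.5753
4.79 × 0.0961 = 0.4603
R_total = 0.71 + 0.5753 + 39 + 1.19 + 0.4603 + 0.19 = 42.13 ft²·°F·h/BTU
Q = A·ΔT/R = 1850 × (69.1 − (-18.3)) / 42.13 = 3838 BTU/h

3840 BTU/h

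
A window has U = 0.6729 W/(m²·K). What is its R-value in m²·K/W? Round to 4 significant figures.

R = 1/U = 1/0.6729 = 1.4861

1.486 m²·K/W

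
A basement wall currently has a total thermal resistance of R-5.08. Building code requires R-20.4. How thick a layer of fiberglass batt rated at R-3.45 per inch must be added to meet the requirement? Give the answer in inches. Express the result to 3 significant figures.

4.44 in

ΔR = 20.4 − 5.08 = 15.32 ft²·°F·h/BTU
L = ΔR / (R/in) = 15.32/3.45 = 4.441 in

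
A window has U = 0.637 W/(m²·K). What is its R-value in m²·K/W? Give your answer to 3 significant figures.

1.57 m²·K/W

R = 1/U = 1/0.637 = 1.57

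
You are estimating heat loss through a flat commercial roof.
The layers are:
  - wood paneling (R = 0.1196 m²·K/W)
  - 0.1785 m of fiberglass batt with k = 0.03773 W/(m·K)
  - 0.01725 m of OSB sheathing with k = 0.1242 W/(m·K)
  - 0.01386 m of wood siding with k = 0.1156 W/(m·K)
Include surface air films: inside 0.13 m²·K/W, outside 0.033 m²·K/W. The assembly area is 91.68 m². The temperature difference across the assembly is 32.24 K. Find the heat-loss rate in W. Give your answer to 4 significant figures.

560.6 W

0.1785/0.03773 = 4.731
0.01725/0.1242 = 0.13889
0.01386/0.1156 = 0.1199
R_total = 0.13 + 0.1196 + 4.731 + 0.13889 + 0.1199 + 0.033 = 5.2724 m²·K/W
Q = A·ΔT/R = 91.68 × 32.24 / 5.2724 = 560.61 W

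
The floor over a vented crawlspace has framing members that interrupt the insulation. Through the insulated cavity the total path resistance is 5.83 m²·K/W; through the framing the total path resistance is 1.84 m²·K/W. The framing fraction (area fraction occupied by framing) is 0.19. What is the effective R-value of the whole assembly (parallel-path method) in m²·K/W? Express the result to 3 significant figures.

4.13 m²·K/W

U_eff = 0.81/5.83 + 0.19/1.84 = 0.1389 + 0.1033 = 0.2422
R_eff = 1/U_eff = 4.129 m²·K/W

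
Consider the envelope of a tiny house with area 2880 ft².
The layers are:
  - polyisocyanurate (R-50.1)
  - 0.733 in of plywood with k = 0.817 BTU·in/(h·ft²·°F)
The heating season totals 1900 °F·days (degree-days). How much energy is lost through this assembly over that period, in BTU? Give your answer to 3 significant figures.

2580000 BTU

0.733/0.817 = 0.8972
R_total = 50.1 + 0.8972 = 51 ft²·°F·h/BTU
E = A × HDD × 24 / R = 2880 × 1900 × 24 / 51 = 2575000 BTU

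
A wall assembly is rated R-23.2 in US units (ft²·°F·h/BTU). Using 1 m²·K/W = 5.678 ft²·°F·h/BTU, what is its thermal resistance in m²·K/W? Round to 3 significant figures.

4.09 m²·K/W

R_SI = 23.2/5.678 = 4.086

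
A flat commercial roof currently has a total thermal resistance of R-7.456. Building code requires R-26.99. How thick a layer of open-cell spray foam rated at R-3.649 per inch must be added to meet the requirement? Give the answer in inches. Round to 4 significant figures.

ΔR = 26.99 − 7.456 = 19.534 ft²·°F·h/BTU
L = ΔR / (R/in) = 19.534/3.649 = 5.3532 in

5.353 in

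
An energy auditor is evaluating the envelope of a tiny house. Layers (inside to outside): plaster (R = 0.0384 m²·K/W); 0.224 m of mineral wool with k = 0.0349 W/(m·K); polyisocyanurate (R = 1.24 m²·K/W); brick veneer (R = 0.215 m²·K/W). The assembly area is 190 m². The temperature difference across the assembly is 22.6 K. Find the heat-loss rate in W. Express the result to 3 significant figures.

0.224/0.0349 = 6.418
R_total = 0.0384 + 6.418 + 1.24 + 0.215 = 7.912 m²·K/W
Q = A·ΔT/R = 190 × 22.6 / 7.912 = 542.7 W

543 W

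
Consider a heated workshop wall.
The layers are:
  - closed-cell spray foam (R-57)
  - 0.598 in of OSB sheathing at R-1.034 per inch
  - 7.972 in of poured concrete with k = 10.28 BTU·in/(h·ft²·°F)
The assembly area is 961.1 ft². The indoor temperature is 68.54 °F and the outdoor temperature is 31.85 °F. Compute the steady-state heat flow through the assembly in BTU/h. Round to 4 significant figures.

603.9 BTU/h

0.598 × 1.034 = 0.61833
7.972/10.28 = 0.77549
R_total = 57 + 0.61833 + 0.77549 = 58.394 ft²·°F·h/BTU
Q = A·ΔT/R = 961.1 × (68.54 − 31.85) / 58.394 = 603.88 BTU/h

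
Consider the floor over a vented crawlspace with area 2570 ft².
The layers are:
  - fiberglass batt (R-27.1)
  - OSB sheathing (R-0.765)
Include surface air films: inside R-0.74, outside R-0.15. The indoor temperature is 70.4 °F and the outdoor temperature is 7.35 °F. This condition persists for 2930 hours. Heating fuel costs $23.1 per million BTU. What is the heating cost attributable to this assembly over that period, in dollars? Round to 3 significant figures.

381 dollars

R_total = 0.74 + 27.1 + 0.765 + 0.15 = 28.76 ft²·°F·h/BTU
Q = 2570 × (70.4 − 7.35) / 28.76 = 5635 BTU/h
E = 5635 × 2930 = 16510000 BTU
Cost = 16510000/10⁶ × 23.1 = $381.4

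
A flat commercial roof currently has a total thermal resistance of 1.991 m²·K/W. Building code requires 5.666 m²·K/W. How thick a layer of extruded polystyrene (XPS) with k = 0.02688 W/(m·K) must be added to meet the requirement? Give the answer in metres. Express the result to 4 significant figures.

0.09878 m

ΔR = 5.666 − 1.991 = 3.675 m²·K/W
L = ΔR × k = 3.675 × 0.02688 = 0.098784 m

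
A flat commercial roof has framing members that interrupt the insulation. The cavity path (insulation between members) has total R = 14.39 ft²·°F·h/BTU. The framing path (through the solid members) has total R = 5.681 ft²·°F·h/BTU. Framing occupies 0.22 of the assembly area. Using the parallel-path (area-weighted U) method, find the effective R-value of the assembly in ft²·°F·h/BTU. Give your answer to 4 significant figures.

U_eff = 0.78/14.39 + 0.22/5.681 = 0.054204 + 0.038726 = 0.09293
R_eff = 1/U_eff = 10.761 ft²·°F·h/BTU

10.76 ft²·°F·h/BTU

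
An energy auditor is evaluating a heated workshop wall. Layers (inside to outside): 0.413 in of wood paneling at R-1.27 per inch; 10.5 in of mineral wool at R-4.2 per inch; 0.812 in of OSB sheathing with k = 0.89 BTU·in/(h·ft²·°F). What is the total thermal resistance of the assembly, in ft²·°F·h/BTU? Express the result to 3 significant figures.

45.5 ft²·°F·h/BTU

0.413 × 1.27 = 0.5245
10.5 × 4.2 = 44.1
0.812/0.89 = 0.9124
R_total = 0.5245 + 44.1 + 0.9124 = 45.54 ft²·°F·h/BTU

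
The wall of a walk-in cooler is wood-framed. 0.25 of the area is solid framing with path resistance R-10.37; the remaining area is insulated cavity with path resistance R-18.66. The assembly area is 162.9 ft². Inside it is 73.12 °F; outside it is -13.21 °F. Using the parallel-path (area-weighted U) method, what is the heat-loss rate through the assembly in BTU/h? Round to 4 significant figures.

U_eff = 0.75/18.66 + 0.25/10.37 = 0.040193 + 0.024108 = 0.064301
R_eff = 1/U_eff = 15.552 ft²·°F·h/BTU
Q = 162.9 × (73.12 − (-13.21)) / 15.552 = 904.27 BTU/h

904.3 BTU/h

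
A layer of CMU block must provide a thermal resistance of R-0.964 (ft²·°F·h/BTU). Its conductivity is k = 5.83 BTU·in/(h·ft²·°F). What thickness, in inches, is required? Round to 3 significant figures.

L = R × k = 0.964 × 5.83 = 5.62 in

5.62 in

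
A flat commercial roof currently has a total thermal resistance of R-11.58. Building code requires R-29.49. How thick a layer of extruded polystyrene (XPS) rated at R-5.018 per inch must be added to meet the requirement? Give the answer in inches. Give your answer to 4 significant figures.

3.569 in

ΔR = 29.49 − 11.58 = 17.91 ft²·°F·h/BTU
L = ΔR / (R/in) = 17.91/5.018 = 3.5692 in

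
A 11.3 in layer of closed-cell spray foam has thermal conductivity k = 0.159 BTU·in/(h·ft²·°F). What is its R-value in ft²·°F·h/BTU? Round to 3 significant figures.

R = L/k = 11.3/0.159 = 71.07 ft²·°F·h/BTU

71.1 ft²·°F·h/BTU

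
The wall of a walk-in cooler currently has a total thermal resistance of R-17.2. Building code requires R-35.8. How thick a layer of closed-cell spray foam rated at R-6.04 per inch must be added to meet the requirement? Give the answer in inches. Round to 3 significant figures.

ΔR = 35.8 − 17.2 = 18.6 ft²·°F·h/BTU
L = ΔR / (R/in) = 18.6/6.04 = 3.079 in

3.08 in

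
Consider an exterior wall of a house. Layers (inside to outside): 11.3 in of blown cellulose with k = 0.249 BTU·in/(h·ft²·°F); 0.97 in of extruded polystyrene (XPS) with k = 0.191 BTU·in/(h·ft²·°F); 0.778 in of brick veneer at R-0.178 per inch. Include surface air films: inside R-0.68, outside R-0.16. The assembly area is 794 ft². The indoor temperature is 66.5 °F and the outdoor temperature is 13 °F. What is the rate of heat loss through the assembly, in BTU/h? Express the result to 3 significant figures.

826 BTU/h

11.3/0.249 = 45.38
0.97/0.191 = 5.079
0.778 × 0.178 = 0.1385
R_total = 0.68 + 45.38 + 5.079 + 0.1385 + 0.16 = 51.44 ft²·°F·h/BTU
Q = A·ΔT/R = 794 × (66.5 − 13) / 51.44 = 825.8 BTU/h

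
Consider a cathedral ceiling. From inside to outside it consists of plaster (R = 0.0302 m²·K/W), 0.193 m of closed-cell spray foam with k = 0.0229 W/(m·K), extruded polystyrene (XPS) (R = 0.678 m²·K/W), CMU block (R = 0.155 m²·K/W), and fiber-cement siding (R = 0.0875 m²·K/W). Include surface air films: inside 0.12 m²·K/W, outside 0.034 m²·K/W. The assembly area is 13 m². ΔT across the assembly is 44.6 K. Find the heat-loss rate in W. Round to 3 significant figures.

0.193/0.0229 = 8.428
R_total = 0.12 + 0.0302 + 8.428 + 0.678 + 0.155 + 0.0875 + 0.034 = 9.533 m²·K/W
Q = A·ΔT/R = 13 × 44.6 / 9.533 = 60.82 W

60.8 W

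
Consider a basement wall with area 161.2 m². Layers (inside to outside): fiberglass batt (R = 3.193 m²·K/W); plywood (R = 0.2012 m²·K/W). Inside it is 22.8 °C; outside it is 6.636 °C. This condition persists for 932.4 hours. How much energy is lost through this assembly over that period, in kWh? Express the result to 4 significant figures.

715.8 kWh

R_total = 3.193 + 0.2012 = 3.3942 m²·K/W
Q = 161.2 × (22.8 − 6.636) / 3.3942 = 767.67 W
E = 767.67 W × 932.4 h / 1000 = 715.78 kWh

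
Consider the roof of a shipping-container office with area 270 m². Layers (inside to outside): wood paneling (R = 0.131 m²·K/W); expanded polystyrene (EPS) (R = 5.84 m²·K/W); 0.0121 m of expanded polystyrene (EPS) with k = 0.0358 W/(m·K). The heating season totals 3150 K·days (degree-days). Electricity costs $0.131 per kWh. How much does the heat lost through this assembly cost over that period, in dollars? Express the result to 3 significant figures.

0.0121/0.0358 = 0.338
R_total = 0.131 + 5.84 + 0.338 = 6.309 m²·K/W
E = A × HDD × 24 / R / 1000 = 270 × 3150 × 24 / 6.309 / 1000 = 3235 kWh
Cost = 3235 × 0.131 = $423.8

424 dollars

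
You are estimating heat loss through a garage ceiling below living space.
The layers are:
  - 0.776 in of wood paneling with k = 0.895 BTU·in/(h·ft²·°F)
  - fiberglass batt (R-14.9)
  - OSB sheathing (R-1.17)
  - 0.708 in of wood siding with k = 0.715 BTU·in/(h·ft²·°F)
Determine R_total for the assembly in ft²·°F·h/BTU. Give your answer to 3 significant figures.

0.776/0.895 = 0.867
0.708/0.715 = 0.9902
R_total = 0.867 + 14.9 + 1.17 + 0.9902 = 17.93 ft²·°F·h/BTU

17.9 ft²·°F·h/BTU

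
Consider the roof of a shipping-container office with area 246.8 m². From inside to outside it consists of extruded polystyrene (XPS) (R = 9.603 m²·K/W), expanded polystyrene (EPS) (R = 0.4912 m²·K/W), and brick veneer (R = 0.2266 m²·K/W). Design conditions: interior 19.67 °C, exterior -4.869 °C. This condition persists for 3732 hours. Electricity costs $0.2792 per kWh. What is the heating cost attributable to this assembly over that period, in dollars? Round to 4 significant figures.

611.4 dollars

R_total = 9.603 + 0.4912 + 0.2266 = 10.321 m²·K/W
Q = 246.8 × (19.67 − (-4.869)) / 10.321 = 586.8 W
E = 586.8 W × 3732 h / 1000 = 2189.9 kWh
Cost = 2189.9 × 0.2792 = $611.43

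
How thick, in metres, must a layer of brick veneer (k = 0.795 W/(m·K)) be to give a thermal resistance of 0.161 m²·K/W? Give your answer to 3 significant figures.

0.128 m

L = R·k = 0.161 × 0.795 = 0.128 m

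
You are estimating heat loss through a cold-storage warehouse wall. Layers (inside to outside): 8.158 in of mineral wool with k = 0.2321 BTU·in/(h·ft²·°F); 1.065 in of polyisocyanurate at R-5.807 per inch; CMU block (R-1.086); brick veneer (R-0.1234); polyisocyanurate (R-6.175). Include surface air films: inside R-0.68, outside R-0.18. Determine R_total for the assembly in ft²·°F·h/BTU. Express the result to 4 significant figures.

49.58 ft²·°F·h/BTU

8.158/0.2321 = 35.149
1.065 × 5.807 = 6.1845
R_total = 0.68 + 35.149 + 6.1845 + 1.086 + 0.1234 + 6.175 + 0.18 = 49.577 ft²·°F·h/BTU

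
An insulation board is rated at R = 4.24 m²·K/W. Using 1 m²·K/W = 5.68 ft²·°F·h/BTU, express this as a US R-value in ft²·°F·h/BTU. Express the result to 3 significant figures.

24.1 ft²·°F·h/BTU

R_US = 4.24 × 5.68 = 24.08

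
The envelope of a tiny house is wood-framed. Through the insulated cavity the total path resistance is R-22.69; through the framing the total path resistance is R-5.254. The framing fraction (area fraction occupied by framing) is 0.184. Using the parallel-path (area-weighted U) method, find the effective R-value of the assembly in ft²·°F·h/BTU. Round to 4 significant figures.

14.09 ft²·°F·h/BTU

U_eff = 0.816/22.69 + 0.184/5.254 = 0.035963 + 0.035021 = 0.070984
R_eff = 1/U_eff = 14.088 ft²·°F·h/BTU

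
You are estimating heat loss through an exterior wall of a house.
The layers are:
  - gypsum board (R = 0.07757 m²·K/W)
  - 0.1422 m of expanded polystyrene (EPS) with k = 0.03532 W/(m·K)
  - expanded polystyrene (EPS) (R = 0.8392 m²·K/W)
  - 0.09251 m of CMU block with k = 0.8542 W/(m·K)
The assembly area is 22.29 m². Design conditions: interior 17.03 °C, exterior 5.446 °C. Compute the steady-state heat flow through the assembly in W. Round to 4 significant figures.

0.1422/0.03532 = 4.026
0.09251/0.8542 = 0.1083
R_total = 0.07757 + 4.026 + 0.8392 + 0.1083 = 5.0511 m²·K/W
Q = A·ΔT/R = 22.29 × (17.03 − 5.446) / 5.0511 = 51.119 W

51.12 W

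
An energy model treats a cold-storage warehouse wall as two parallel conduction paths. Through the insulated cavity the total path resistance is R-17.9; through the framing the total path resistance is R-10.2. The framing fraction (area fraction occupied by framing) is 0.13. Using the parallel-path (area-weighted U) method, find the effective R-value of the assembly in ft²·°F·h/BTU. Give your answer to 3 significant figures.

U_eff = 0.87/17.9 + 0.13/10.2 = 0.0486 + 0.01275 = 0.06135
R_eff = 1/U_eff = 16.3 ft²·°F·h/BTU

16.3 ft²·°F·h/BTU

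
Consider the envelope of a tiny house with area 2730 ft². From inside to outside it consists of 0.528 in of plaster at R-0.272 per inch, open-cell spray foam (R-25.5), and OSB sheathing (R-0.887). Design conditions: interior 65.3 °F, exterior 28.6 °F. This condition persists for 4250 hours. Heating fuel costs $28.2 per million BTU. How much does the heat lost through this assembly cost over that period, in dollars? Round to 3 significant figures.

453 dollars

0.528 × 0.272 = 0.1436
R_total = 0.1436 + 25.5 + 0.887 = 26.53 ft²·°F·h/BTU
Q = 2730 × (65.3 − 28.6) / 26.53 = 3776 BTU/h
E = 3776 × 4250 = 16050000 BTU
Cost = 16050000/10⁶ × 28.2 = $452.6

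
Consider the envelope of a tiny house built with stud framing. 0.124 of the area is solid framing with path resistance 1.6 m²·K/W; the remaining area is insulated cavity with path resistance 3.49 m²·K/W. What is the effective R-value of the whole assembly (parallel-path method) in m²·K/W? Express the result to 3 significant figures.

3.04 m²·K/W

U_eff = 0.876/3.49 + 0.124/1.6 = 0.251 + 0.0775 = 0.3285
R_eff = 1/U_eff = 3.044 m²·K/W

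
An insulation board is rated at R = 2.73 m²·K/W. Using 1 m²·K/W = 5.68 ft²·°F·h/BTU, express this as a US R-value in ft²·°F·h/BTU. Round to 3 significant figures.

15.5 ft²·°F·h/BTU

R_US = 2.73 × 5.68 = 15.51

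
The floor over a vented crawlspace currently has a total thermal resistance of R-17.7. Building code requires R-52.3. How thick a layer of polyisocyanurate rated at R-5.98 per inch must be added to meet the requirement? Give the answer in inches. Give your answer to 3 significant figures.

ΔR = 52.3 − 17.7 = 34.6 ft²·°F·h/BTU
L = ΔR / (R/in) = 34.6/5.98 = 5.786 in

5.79 in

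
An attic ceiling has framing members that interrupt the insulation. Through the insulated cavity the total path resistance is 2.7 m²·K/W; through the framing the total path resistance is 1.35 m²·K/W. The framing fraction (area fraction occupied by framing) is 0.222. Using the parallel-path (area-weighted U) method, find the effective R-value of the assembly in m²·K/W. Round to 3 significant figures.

2.21 m²·K/W

U_eff = 0.778/2.7 + 0.222/1.35 = 0.2881 + 0.1644 = 0.4526
R_eff = 1/U_eff = 2.209 m²·K/W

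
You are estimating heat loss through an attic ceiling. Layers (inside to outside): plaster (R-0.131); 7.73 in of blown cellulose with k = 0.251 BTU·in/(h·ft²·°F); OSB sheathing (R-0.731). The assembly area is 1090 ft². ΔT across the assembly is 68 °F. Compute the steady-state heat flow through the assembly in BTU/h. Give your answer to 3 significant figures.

7.73/0.251 = 30.8
R_total = 0.131 + 30.8 + 0.731 = 31.66 ft²·°F·h/BTU
Q = A·ΔT/R = 1090 × 68 / 31.66 = 2341 BTU/h

2340 BTU/h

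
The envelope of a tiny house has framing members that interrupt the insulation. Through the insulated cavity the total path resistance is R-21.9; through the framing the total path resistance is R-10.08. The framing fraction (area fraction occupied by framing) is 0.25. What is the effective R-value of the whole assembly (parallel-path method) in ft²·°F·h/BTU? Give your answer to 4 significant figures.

16.94 ft²·°F·h/BTU

U_eff = 0.75/21.9 + 0.25/10.08 = 0.034247 + 0.024802 = 0.059048
R_eff = 1/U_eff = 16.935 ft²·°F·h/BTU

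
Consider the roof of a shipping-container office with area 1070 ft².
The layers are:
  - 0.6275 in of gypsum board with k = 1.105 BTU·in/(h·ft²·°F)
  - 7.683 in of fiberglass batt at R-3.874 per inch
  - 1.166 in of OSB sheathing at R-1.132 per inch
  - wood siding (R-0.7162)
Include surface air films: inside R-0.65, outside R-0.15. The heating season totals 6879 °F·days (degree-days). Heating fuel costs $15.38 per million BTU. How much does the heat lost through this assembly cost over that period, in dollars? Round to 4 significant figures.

0.6275/1.105 = 0.56787
7.683 × 3.874 = 29.764
1.166 × 1.132 = 1.3199
R_total = 0.65 + 0.56787 + 29.764 + 1.3199 + 0.7162 + 0.15 = 33.168 ft²·°F·h/BTU
E = A × HDD × 24 / R = 1070 × 6879 × 24 / 33.168 = 5326000 BTU
Cost = 5326000/10⁶ × 15.38 = $81.914

81.91 dollars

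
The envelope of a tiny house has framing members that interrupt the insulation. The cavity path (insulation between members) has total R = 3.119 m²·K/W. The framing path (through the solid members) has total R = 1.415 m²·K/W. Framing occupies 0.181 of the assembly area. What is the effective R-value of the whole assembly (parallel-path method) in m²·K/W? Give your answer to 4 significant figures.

U_eff = 0.819/3.119 + 0.181/1.415 = 0.26258 + 0.12792 = 0.3905
R_eff = 1/U_eff = 2.5608 m²·K/W

2.561 m²·K/W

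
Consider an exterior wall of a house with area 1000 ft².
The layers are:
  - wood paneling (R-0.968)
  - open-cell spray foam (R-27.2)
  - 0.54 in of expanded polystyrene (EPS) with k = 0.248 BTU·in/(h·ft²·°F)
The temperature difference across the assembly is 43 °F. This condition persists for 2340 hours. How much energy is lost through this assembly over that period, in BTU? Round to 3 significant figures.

0.54/0.248 = 2.177
R_total = 0.968 + 27.2 + 2.177 = 30.35 ft²·°F·h/BTU
Q = 1000 × 43 / 30.35 = 1417 BTU/h
E = 1417 × 2340 = 3316000 BTU

3320000 BTU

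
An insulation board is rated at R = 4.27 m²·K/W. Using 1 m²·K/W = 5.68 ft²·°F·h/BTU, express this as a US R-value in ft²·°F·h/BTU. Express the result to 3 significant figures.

R_US = 4.27 × 5.68 = 24.25

24.3 ft²·°F·h/BTU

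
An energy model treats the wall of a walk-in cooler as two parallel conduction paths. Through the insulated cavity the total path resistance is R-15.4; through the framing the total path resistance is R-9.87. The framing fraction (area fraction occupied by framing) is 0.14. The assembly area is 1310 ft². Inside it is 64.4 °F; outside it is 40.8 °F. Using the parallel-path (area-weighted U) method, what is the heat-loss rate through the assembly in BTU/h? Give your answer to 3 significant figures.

U_eff = 0.86/15.4 + 0.14/9.87 = 0.05584 + 0.01418 = 0.07003
R_eff = 1/U_eff = 14.28 ft²·°F·h/BTU
Q = 1310 × (64.4 − 40.8) / 14.28 = 2165 BTU/h

2170 BTU/h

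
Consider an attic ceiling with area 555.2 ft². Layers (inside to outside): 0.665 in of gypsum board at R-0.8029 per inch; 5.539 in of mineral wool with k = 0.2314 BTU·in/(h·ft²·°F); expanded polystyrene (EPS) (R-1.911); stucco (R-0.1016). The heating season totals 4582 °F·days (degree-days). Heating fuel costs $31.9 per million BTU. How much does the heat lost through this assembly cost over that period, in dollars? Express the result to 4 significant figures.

0.665 × 0.8029 = 0.53393
5.539/0.2314 = 23.937
R_total = 0.53393 + 23.937 + 1.911 + 0.1016 = 26.483 ft²·°F·h/BTU
E = A × HDD × 24 / R = 555.2 × 4582 × 24 / 26.483 = 2305400 BTU
Cost = 2305400/10⁶ × 31.9 = $73.541

73.54 dollars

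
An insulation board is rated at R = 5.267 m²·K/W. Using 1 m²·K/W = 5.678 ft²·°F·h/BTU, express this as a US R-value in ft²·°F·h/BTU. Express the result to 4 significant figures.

29.91 ft²·°F·h/BTU

R_US = 5.267 × 5.678 = 29.906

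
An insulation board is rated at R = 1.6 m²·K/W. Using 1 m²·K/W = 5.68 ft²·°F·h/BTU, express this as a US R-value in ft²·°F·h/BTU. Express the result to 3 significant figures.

R_US = 1.6 × 5.68 = 9.088

9.09 ft²·°F·h/BTU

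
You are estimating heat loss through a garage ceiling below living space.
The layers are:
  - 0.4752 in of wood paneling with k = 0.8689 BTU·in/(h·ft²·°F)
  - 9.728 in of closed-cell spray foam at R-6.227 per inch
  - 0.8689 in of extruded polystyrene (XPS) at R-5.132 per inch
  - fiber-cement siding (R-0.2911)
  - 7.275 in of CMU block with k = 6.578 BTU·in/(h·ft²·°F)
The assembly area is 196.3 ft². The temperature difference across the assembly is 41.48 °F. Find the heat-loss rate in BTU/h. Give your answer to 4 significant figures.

0.4752/0.8689 = 0.5469
9.728 × 6.227 = 60.576
0.8689 × 5.132 = 4.4592
7.275/6.578 = 1.106
R_total = 0.5469 + 60.576 + 4.4592 + 0.2911 + 1.106 = 66.979 ft²·°F·h/BTU
Q = A·ΔT/R = 196.3 × 41.48 / 66.979 = 121.57 BTU/h

121.6 BTU/h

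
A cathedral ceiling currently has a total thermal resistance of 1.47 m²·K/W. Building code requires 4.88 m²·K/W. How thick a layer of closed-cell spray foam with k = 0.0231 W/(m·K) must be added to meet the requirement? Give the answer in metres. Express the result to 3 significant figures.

ΔR = 4.88 − 1.47 = 3.41 m²·K/W
L = ΔR × k = 3.41 × 0.0231 = 0.07877 m

0.0788 m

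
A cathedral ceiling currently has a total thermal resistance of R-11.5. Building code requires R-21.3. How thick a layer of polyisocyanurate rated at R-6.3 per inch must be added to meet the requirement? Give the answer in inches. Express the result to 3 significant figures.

1.56 in

ΔR = 21.3 − 11.5 = 9.8 ft²·°F·h/BTU
L = ΔR / (R/in) = 9.8/6.3 = 1.556 in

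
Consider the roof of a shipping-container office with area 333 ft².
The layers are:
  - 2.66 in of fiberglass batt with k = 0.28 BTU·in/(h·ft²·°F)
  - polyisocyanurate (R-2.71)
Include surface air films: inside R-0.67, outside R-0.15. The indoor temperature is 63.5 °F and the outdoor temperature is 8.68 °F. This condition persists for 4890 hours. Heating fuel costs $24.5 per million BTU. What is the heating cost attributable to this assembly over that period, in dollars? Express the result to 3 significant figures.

2.66/0.28 = 9.5
R_total = 0.67 + 9.5 + 2.71 + 0.15 = 13.03 ft²·°F·h/BTU
Q = 333 × (63.5 − 8.68) / 13.03 = 1401 BTU/h
E = 1401 × 4890 = 6851000 BTU
Cost = 6851000/10⁶ × 24.5 = $167.8

168 dollars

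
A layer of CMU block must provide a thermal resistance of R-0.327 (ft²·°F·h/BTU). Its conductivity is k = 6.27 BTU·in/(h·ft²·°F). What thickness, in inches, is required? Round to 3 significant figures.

2.05 in

L = R × k = 0.327 × 6.27 = 2.05 in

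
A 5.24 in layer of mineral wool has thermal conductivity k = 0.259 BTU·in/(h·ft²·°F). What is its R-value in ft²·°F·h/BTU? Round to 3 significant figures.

20.2 ft²·°F·h/BTU

R = L/k = 5.24/0.259 = 20.23 ft²·°F·h/BTU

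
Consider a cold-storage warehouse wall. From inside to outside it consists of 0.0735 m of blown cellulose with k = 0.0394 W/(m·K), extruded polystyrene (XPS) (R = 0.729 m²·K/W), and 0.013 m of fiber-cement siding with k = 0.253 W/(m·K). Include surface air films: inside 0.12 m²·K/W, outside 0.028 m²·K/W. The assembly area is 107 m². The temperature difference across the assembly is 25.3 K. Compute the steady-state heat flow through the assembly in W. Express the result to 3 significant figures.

969 W

0.0735/0.0394 = 1.865
0.013/0.253 = 0.05138
R_total = 0.12 + 1.865 + 0.729 + 0.05138 + 0.028 = 2.794 m²·K/W
Q = A·ΔT/R = 107 × 25.3 / 2.794 = 968.9 W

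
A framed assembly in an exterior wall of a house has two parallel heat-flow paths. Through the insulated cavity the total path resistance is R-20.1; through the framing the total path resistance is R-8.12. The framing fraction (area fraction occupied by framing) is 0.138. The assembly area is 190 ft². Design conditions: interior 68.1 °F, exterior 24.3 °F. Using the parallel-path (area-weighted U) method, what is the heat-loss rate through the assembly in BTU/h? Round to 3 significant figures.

498 BTU/h

U_eff = 0.862/20.1 + 0.138/8.12 = 0.04289 + 0.017 = 0.05988
R_eff = 1/U_eff = 16.7 ft²·°F·h/BTU
Q = 190 × (68.1 − 24.3) / 16.7 = 498.3 BTU/h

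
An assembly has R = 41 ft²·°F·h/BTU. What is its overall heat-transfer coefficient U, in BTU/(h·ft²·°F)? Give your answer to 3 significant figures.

U = 1/R = 1/41 = 0.02439

0.0244 BTU/(h·ft²·°F)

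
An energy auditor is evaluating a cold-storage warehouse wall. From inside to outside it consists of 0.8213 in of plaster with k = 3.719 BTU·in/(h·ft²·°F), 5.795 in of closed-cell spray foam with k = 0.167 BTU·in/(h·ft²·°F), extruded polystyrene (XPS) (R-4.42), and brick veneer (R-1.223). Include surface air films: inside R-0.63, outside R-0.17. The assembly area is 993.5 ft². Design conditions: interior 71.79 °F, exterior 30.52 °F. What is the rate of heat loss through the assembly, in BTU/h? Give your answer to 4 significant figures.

991.2 BTU/h

0.8213/3.719 = 0.22084
5.795/0.167 = 34.701
R_total = 0.63 + 0.22084 + 34.701 + 4.42 + 1.223 + 0.17 = 41.364 ft²·°F·h/BTU
Q = A·ΔT/R = 993.5 × (71.79 − 30.52) / 41.364 = 991.23 BTU/h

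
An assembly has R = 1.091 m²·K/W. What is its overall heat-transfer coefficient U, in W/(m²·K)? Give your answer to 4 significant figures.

U = 1/R = 1/1.091 = 0.91659

0.9166 W/(m²·K)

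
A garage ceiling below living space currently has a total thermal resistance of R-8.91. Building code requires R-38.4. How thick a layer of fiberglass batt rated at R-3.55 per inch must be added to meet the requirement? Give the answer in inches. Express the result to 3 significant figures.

ΔR = 38.4 − 8.91 = 29.49 ft²·°F·h/BTU
L = ΔR / (R/in) = 29.49/3.55 = 8.307 in

8.31 in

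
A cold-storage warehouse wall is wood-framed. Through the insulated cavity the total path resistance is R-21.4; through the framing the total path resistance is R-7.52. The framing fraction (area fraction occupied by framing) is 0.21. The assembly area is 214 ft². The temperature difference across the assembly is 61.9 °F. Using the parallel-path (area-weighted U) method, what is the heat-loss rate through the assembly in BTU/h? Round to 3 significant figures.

859 BTU/h

U_eff = 0.79/21.4 + 0.21/7.52 = 0.03692 + 0.02793 = 0.06484
R_eff = 1/U_eff = 15.42 ft²·°F·h/BTU
Q = 214 × 61.9 / 15.42 = 858.9 BTU/h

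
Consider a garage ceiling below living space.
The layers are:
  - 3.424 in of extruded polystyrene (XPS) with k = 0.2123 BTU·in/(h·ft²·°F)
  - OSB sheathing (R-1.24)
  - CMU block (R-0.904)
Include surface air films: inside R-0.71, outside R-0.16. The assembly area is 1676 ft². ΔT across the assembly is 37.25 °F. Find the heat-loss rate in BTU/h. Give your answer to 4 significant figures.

3261 BTU/h

3.424/0.2123 = 16.128
R_total = 0.71 + 16.128 + 1.24 + 0.904 + 0.16 = 19.142 ft²·°F·h/BTU
Q = A·ΔT/R = 1676 × 37.25 / 19.142 = 3261.4 BTU/h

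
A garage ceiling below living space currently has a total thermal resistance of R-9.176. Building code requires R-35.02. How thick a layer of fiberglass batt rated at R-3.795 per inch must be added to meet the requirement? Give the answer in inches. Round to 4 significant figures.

ΔR = 35.02 − 9.176 = 25.844 ft²·°F·h/BTU
L = ΔR / (R/in) = 25.844/3.795 = 6.81 in

6.810 in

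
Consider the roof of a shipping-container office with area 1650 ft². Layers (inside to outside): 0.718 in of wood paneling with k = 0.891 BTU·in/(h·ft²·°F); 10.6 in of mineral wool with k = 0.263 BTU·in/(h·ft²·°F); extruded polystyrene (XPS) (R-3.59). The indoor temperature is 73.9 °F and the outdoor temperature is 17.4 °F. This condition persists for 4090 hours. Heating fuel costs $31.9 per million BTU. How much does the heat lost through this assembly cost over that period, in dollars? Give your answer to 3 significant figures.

272 dollars

0.718/0.891 = 0.8058
10.6/0.263 = 40.3
R_total = 0.8058 + 40.3 + 3.59 = 44.7 ft²·°F·h/BTU
Q = 1650 × (73.9 − 17.4) / 44.7 = 2086 BTU/h
E = 2086 × 4090 = 8530000 BTU
Cost = 8530000/10⁶ × 31.9 = $272.1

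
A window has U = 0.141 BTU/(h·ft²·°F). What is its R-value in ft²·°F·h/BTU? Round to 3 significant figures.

7.09 ft²·°F·h/BTU

R = 1/U = 1/0.141 = 7.092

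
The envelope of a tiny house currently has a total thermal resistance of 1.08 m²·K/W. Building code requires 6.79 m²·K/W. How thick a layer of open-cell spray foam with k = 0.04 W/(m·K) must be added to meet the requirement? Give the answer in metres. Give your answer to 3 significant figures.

ΔR = 6.79 − 1.08 = 5.71 m²·K/W
L = ΔR × k = 5.71 × 0.04 = 0.2284 m

0.228 m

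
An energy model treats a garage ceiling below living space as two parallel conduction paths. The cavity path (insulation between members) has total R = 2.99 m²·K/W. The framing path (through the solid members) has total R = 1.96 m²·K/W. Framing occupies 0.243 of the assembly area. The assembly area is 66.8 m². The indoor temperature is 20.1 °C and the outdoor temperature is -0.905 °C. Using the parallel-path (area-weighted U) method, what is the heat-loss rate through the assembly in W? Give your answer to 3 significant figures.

U_eff = 0.757/2.99 + 0.243/1.96 = 0.2532 + 0.124 = 0.3772
R_eff = 1/U_eff = 2.651 m²·K/W
Q = 66.8 × (20.1 − (-0.905)) / 2.651 = 529.2 W

529 W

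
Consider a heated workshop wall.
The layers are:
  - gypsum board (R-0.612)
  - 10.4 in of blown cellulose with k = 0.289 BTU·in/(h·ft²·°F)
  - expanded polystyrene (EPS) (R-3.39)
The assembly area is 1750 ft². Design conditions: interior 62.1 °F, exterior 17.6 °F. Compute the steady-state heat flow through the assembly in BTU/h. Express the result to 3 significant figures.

10.4/0.289 = 35.99
R_total = 0.612 + 35.99 + 3.39 = 39.99 ft²·°F·h/BTU
Q = A·ΔT/R = 1750 × (62.1 − 17.6) / 39.99 = 1947 BTU/h

1950 BTU/h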